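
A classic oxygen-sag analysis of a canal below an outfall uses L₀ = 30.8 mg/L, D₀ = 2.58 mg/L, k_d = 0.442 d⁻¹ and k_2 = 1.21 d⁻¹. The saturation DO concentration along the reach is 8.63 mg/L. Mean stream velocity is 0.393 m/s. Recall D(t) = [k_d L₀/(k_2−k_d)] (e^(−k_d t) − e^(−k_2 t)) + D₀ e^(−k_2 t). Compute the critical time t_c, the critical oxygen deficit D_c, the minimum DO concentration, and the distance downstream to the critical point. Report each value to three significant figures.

With k_2/k_d = 2.738 and 1 − D₀(k_2−k_d)/(k_d L₀) = 0.8545,
t_c = ln(2.738 × 0.8545) / (1.21 − 0.442) = ln(2.339) / 0.7680 = 0.8498/0.7680 = 1.106 d.
L(t_c) = L₀ e^(−k_d t_c) = 30.8 × 0.6132 = 18.89 mg/L, and at the critical point k_2 D_c = k_d L, so D_c = (0.442/1.21) × 18.89 = 6.899 mg/L.
Minimum DO = C_s − D_c = 8.63 − 6.899 = 1.731 mg/L.
x_c = v t_c = 0.393 m/s × 1.106 d × 86400 s/d = 37570 m ≈ 37.6 km.

t_c ≈ 1.11 d; D_c ≈ 6.90 mg/L; min DO ≈ 1.73 mg/L; x_c ≈ 37.6 km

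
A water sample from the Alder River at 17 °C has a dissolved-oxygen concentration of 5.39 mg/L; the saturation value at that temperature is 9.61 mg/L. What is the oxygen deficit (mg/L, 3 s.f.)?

D = C_s − C = 9.61 − 5.39 = 4.22 mg/L.

D ≈ 4.22 mg/L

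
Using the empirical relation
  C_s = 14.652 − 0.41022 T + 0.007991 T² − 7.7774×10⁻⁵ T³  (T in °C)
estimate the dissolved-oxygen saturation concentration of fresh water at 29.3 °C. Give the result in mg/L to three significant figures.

C_s = 14.652 − 0.41022×29.3 + 0.007991×29.3² − 7.7774×10⁻⁵×29.3³ = 7.536 mg/L.

C_s ≈ 7.54 mg/L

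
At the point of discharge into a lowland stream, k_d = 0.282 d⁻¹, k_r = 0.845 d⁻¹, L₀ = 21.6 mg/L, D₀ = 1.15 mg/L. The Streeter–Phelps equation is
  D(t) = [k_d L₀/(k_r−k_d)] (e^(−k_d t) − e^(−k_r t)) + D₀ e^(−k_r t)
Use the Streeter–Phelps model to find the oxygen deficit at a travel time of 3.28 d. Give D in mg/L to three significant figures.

D ≈ 3.69 mg/L

k_d L₀/(k_r−k_d) = 0.282×21.6/(0.845−0.282) = 6.091/0.5630 = 10.82 mg/L.
e^(−k_d t) = e^(−0.282×3.280) = 0.3965; e^(−k_r t) = e^(−0.845×3.280) = 0.06256.
D = 10.82 × (0.3965 − 0.06256) + 1.15 × 0.06256 = 3.613 + 0.07195 = 3.685 mg/L.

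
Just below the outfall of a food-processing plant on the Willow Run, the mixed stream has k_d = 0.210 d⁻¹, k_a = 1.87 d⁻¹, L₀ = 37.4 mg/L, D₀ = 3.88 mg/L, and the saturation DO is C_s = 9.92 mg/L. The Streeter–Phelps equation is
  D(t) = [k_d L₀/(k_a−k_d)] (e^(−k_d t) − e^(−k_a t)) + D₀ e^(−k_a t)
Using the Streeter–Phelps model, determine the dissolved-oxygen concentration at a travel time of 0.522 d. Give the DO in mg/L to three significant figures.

DO ≈ 6.00 mg/L

k_d L₀/(k_a−k_d) = 0.210×37.4/(1.87−0.210) = 7.854/1.660 = 4.731 mg/L.
e^(−k_d t) = e^(−0.210×0.5220) = 0.8962; e^(−k_a t) = e^(−1.87×0.5220) = 0.3768.
D = 4.731 × (0.8962 − 0.3768) + 3.88 × 0.3768 = 2.458 + 1.462 = 3.919 mg/L.
DO = C_s − D = 9.92 − 3.919 = 6.001 mg/L.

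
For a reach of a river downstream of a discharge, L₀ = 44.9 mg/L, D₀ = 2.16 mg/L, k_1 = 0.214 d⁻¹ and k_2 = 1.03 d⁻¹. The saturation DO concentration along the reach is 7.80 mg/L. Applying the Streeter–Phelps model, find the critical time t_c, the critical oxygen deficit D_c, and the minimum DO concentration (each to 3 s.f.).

At the critical point dD/dt = 0, so k_1 L₀ e^(−k_1 t) = k_2 D. Substituting D(t) from the Streeter–Phelps equation and solving for t gives
t_c = ln[(k_2/k_1)(1 − D₀(k_2−k_1)/(k_1 L₀))] / (k_2−k_1).
Here k_2−k_1 = 0.8160 d⁻¹ and 1 − D₀(k_2−k_1)/(k_1 L₀) = 1 − 2.16×0.8160/(0.214×44.9) = 0.8166, so
t_c = ln(4.813 × 0.8166) / 0.8160 = 1.369 / 0.8160 = 1.677 d.
L(t_c) = L₀ e^(−k_1 t_c) = 44.9 × 0.6984 = 31.36 mg/L, and at the critical point k_2 D_c = k_1 L, so D_c = (0.214/1.03) × 31.36 = 6.515 mg/L.
Minimum DO = C_s − D_c = 7.80 − 6.515 = 1.285 mg/L.

t_c ≈ 1.68 d; D_c ≈ 6.52 mg/L; min DO ≈ 1.28 mg/L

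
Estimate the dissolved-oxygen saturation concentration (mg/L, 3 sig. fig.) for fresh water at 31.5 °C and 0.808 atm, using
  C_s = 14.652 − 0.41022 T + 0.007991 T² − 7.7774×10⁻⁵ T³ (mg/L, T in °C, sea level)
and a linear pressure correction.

C_s ≈ 5.84 mg/L

At sea level: C_s = 14.652 − 0.41022×31.5 + 0.007991×31.5² − 7.7774×10⁻⁵×31.5³ = 7.228 mg/L.
Pressure correction: C_s' = 7.228 × 0.808 = 5.840 mg/L.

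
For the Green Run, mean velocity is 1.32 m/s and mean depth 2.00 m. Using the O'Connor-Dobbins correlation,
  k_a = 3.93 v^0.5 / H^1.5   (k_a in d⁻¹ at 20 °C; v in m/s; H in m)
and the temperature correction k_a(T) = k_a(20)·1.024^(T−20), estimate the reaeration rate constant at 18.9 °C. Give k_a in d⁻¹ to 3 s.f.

k_a(20) = 3.93 × 1.32^0.5 / 2.00^1.5 = 3.93 × 1.149 / 2.828 = 1.596 d⁻¹.
k_a(18.9) = 1.596 × 1.024^(18.9−20) = 1.596 × 0.9742 = 1.555 d⁻¹.

k_a ≈ 1.56 d⁻¹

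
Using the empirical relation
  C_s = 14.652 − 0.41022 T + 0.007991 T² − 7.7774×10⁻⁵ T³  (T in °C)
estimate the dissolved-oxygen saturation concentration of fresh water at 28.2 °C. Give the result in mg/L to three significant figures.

C_s ≈ 7.69 mg/L

C_s = 14.652 − 0.41022×28.2 + 0.007991×28.2² − 7.7774×10⁻⁵×28.2³ = 7.694 mg/L.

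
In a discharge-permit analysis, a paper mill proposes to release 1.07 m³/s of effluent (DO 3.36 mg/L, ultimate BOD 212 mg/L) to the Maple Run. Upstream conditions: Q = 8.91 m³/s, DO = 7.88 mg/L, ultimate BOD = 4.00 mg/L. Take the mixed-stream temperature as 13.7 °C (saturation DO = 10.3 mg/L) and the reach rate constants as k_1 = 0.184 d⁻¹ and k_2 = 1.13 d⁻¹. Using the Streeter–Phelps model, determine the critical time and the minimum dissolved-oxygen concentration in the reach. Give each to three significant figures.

t_c ≈ 1.03 d; minimum DO ≈ 6.76 mg/L

Mixed DO = (8.91×7.88 + 1.07×3.36)/(8.91+1.07) = 73.81/9.980 = 7.395 mg/L.
Mixed L₀ = (8.91×4.00 + 1.07×212)/(9.980) = 262.5/9.980 = 26.30 mg/L.
Initial deficit D₀ = C_s − DO₀ = 10.3 − 7.395 = 2.905 mg/L.
t_c = (1/0.9460) ln[(1.13/0.184)(1 − 2.905×0.9460/(0.184×26.30))] = 1.057 × ln(2.654) = 1.032 d.
D_c = (0.184/1.13) × 26.30 × e^(−0.184×1.032) = 0.1628 × 26.30 × 0.8271 = 3.542 mg/L.
Minimum DO = 10.3 − 3.542 = 6.758 mg/L.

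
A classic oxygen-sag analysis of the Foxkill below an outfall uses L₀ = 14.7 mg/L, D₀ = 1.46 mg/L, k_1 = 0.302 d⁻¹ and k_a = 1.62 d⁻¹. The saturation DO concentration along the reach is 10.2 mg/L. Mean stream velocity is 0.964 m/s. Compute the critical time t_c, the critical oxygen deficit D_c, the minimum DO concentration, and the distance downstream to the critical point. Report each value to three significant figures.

t_c ≈ 0.843 d; D_c ≈ 2.12 mg/L; min DO ≈ 8.08 mg/L; x_c ≈ 70.2 km

t_c = [1/(k_a−k_1)] ln[(k_a/k_1)(1 − D₀(k_a−k_1)/(k_1 L₀))]
= [1/(1.62−0.302)] ln[(1.62/0.302)(1 − 1.46×1.318/(0.302×14.7))]
= (1/1.318) ln[5.364 × 0.5665] = 0.7587 × ln(3.039) = 0.7587 × 1.112 = 0.8434 d.
L(t_c) = L₀ e^(−k_1 t_c) = 14.7 × 0.7752 = 11.39 mg/L, and at the critical point k_a D_c = k_1 L, so D_c = (0.302/1.62) × 11.39 = 2.124 mg/L.
Minimum DO = C_s − D_c = 10.2 − 2.124 = 8.076 mg/L.
x_c = v t_c = 0.964 m/s × 0.8434 d × 86400 s/d = 70240 m ≈ 70.2 km.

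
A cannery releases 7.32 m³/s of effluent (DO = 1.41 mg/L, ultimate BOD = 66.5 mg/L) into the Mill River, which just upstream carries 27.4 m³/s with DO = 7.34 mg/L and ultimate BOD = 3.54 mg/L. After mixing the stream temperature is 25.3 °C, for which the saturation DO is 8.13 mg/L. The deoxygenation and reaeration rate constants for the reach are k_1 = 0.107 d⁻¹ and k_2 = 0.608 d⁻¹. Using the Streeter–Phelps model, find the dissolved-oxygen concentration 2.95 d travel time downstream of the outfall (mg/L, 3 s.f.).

Mixed DO = (27.4×7.34 + 7.32×1.41)/(27.4+7.32) = 211.4/34.72 = 6.090 mg/L.
Mixed L₀ = (27.4×3.54 + 7.32×66.5)/(34.72) = 583.8/34.72 = 16.81 mg/L.
Initial deficit D₀ = C_s − DO₀ = 8.13 − 6.090 = 2.040 mg/L.
D(2.95) = [0.107×16.81/(0.608−0.107)](e^(−0.107×2.95) − e^(−0.608×2.95)) + 2.040 e^(−0.608×2.95)
= 3.591 × (0.7293 − 0.1664) + 2.040 × 0.1664 = 2.361 mg/L.
DO = 8.13 − 2.361 = 5.769 mg/L.

DO ≈ 5.77 mg/L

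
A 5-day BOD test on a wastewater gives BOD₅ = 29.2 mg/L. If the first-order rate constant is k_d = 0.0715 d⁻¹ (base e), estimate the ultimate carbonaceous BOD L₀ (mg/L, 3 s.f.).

BOD₅ = L₀(1 − e^(−5k_d)) ⇒ L₀ = BOD₅ / (1 − e^(−5×0.0715))
= 29.2 / (1 − 0.6994) = 29.2 / 0.3006 = 97.15 mg/L.

L₀ ≈ 97.1 mg/L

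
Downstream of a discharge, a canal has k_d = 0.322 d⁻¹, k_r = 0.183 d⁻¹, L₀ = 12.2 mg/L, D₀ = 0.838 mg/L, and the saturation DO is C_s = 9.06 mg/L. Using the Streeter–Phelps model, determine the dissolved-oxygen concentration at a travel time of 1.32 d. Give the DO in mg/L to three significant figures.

k_d L₀/(k_r−k_d) = 0.322×12.2/(0.183−0.322) = 3.928/-0.1390 = -28.26 mg/L.
e^(−k_d t) = e^(−0.322×1.320) = 0.6537; e^(−k_r t) = e^(−0.183×1.320) = 0.7854.
D = -28.26 × (0.6537 − 0.7854) + 0.838 × 0.7854 = 3.721 + 0.6582 = 4.379 mg/L.
DO = C_s − D = 9.06 − 4.379 = 4.681 mg/L.

DO ≈ 4.68 mg/L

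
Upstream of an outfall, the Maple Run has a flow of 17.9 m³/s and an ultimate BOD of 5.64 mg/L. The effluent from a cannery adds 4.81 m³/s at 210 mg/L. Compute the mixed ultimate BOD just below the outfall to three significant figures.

48.9 mg/L

Flow-weighted mixing: C = (Q_r C_r + Q_w C_w)/(Q_r + Q_w)
= (17.9×5.64 + 4.81×210)/(17.9 + 4.81) = 1111/22.71 = 48.92 mg/L.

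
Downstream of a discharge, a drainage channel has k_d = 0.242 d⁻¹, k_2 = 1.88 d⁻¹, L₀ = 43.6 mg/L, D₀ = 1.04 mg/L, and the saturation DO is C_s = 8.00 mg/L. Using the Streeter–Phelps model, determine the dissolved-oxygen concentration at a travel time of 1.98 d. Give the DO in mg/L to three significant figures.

k_d L₀/(k_2−k_d) = 0.242×43.6/(1.88−0.242) = 10.55/1.638 = 6.442 mg/L.
e^(−k_d t) = e^(−0.242×1.980) = 0.6193; e^(−k_2 t) = e^(−1.88×1.980) = 0.02418.
D = 6.442 × (0.6193 − 0.02418) + 1.04 × 0.02418 = 3.834 + 0.02514 = 3.859 mg/L.
DO = C_s − D = 8.00 − 3.859 = 4.141 mg/L.

DO ≈ 4.14 mg/L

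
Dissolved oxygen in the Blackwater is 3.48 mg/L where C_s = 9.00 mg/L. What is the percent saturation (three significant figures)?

% saturation = C/C_s × 100 = 3.48/9.00 × 100 = 38.7 %.

38.7 % saturation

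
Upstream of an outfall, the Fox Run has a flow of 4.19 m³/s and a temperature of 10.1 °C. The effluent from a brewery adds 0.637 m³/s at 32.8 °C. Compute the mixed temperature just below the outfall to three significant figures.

Flow-weighted mixing: C = (Q_r C_r + Q_w C_w)/(Q_r + Q_w)
= (4.19×10.1 + 0.637×32.8)/(4.19 + 0.637) = 63.21/4.827 = 13.10 °C.

13.1 °C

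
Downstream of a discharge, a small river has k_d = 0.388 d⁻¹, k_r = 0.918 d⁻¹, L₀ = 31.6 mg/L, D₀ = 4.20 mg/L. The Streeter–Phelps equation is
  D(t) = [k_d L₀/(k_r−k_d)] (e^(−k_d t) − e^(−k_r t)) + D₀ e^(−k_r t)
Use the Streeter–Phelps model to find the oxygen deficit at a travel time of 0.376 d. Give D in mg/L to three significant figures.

k_d L₀/(k_r−k_d) = 0.388×31.6/(0.918−0.388) = 12.26/0.5300 = 23.13 mg/L.
e^(−k_d t) = e^(−0.388×0.3760) = 0.8643; e^(−k_r t) = e^(−0.918×0.3760) = 0.7081.
D = 23.13 × (0.8643 − 0.7081) + 4.20 × 0.7081 = 3.612 + 2.974 = 6.586 mg/L.

D ≈ 6.59 mg/L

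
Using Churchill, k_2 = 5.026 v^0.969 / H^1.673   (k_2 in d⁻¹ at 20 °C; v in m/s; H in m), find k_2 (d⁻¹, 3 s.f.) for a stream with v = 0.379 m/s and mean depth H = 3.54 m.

k_2 ≈ 0.237 d⁻¹

k_2 = 5.026 × 0.379^0.969 / 3.54^1.673 = 5.026 × 0.3906 / 8.289 = 0.2368 d⁻¹.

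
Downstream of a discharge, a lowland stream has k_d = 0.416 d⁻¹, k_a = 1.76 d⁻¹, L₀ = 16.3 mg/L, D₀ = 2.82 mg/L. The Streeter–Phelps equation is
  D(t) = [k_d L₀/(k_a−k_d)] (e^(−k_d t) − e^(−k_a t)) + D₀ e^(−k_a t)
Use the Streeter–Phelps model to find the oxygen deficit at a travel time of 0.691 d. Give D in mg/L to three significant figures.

k_d L₀/(k_a−k_d) = 0.416×16.3/(1.76−0.416) = 6.781/1.344 = 5.045 mg/L.
e^(−k_d t) = e^(−0.416×0.6910) = 0.7502; e^(−k_a t) = e^(−1.76×0.6910) = 0.2964.
D = 5.045 × (0.7502 − 0.2964) + 2.82 × 0.2964 = 2.290 + 0.8358 = 3.125 mg/L.

D ≈ 3.13 mg/L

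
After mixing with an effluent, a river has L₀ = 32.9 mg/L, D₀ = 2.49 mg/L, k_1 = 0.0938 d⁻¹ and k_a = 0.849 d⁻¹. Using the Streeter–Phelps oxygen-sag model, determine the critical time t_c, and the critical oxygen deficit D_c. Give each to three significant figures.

t_c ≈ 1.67 d; D_c ≈ 3.11 mg/L

With k_a/k_1 = 9.051 and 1 − D₀(k_a−k_1)/(k_1 L₀) = 0.3907,
t_c = ln(9.051 × 0.3907) / (0.849 − 0.0938) = ln(3.536) / 0.7552 = 1.263/0.7552 = 1.672 d.
D_c = (k_1/k_a) L₀ e^(−k_1 t_c) = (0.0938/0.849) × 32.9 × e^(−0.0938×1.672) = 0.1105 × 32.9 × 0.8548 = 3.107 mg/L.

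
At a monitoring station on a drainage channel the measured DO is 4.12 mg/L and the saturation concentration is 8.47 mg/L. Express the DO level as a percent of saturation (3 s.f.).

% saturation = C/C_s × 100 = 4.12/8.47 × 100 = 48.6 %.

48.6 % saturation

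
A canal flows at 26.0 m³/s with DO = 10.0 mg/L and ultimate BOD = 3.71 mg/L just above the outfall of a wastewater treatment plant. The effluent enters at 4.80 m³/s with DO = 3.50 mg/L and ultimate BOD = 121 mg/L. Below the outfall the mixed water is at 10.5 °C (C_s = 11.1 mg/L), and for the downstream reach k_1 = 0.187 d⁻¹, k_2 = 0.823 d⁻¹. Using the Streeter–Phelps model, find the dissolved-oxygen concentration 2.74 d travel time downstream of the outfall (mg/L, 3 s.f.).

DO ≈ 7.68 mg/L

Mixed DO = (26.0×10.0 + 4.80×3.50)/(26.0+4.80) = 276.8/30.80 = 8.987 mg/L.
Mixed L₀ = (26.0×3.71 + 4.80×121)/(30.80) = 677.3/30.80 = 21.99 mg/L.
Initial deficit D₀ = C_s − DO₀ = 11.1 − 8.987 = 2.113 mg/L.
D(2.74) = [0.187×21.99/(0.823−0.187)](e^(−0.187×2.74) − e^(−0.823×2.74)) + 2.113 e^(−0.823×2.74)
= 6.465 × (0.5991 − 0.1049) + 2.113 × 0.1049 = 3.417 mg/L.
DO = 11.1 − 3.417 = 7.683 mg/L.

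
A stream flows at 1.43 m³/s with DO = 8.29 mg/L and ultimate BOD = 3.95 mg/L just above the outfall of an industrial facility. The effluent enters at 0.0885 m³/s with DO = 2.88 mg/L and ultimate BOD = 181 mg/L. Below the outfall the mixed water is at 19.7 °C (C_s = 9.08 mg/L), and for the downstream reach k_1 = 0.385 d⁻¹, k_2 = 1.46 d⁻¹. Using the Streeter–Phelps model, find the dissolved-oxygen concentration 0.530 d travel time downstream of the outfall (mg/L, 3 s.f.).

DO ≈ 6.76 mg/L

Mixed DO = (1.43×8.29 + 0.0885×2.88)/(1.43+0.0885) = 12.11/1.518 = 7.975 mg/L.
Mixed L₀ = (1.43×3.95 + 0.0885×181)/(1.518) = 21.67/1.518 = 14.27 mg/L.
Initial deficit D₀ = C_s − DO₀ = 9.08 − 7.975 = 1.105 mg/L.
D(0.530) = [0.385×14.27/(1.46−0.385)](e^(−0.385×0.530) − e^(−1.46×0.530)) + 1.105 e^(−1.46×0.530)
= 5.110 × (0.8154 − 0.4613) + 1.105 × 0.4613 = 2.320 mg/L.
DO = 9.08 − 2.320 = 6.760 mg/L.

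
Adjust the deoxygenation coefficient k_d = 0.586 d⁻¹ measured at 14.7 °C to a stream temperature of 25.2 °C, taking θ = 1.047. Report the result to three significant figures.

k_d ≈ 0.949 d⁻¹

k_d(T₂) = k_d(T₁) · θ^(T₂−T₁) = 0.586 × 1.047^(25.2−14.7)
= 0.586 × 1.047^10.5 = 0.586 × 1.620 = 0.9492 d⁻¹.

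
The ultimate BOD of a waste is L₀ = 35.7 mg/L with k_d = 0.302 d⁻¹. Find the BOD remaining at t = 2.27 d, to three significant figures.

L_t = L₀ e^(−k_d t) = 35.7 × e^(−0.302×2.27) = 35.7 × 0.5038 = 17.99 mg/L.

L ≈ 18.0 mg/L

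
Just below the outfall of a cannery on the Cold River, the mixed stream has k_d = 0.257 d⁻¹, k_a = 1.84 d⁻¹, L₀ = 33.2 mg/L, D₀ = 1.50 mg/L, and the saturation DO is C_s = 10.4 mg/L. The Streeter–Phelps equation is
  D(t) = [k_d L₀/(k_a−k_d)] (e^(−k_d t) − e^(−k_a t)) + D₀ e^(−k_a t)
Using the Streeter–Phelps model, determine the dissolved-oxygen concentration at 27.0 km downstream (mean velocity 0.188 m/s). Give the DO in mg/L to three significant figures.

DO ≈ 7.07 mg/L

Travel time t = x/v = 27.0 km / (0.188 m/s) = 27000 m / 0.188 m/s = 143600 s = 1.662 d.
k_d L₀/(k_a−k_d) = 0.257×33.2/(1.84−0.257) = 8.532/1.583 = 5.390 mg/L.
e^(−k_d t) = e^(−0.257×1.662) = 0.6523; e^(−k_a t) = e^(−1.84×1.662) = 0.04696.
D = 5.390 × (0.6523 − 0.04696) + 1.50 × 0.04696 = 3.263 + 0.07044 = 3.333 mg/L.
DO = C_s − D = 10.4 − 3.333 = 7.067 mg/L.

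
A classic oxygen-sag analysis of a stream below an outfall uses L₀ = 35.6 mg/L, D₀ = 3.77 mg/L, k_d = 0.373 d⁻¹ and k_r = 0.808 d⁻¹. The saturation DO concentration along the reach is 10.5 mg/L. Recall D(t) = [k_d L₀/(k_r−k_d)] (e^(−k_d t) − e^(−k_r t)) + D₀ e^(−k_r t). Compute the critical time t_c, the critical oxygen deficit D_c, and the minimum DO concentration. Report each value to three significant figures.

With k_r/k_d = 2.166 and 1 − D₀(k_r−k_d)/(k_d L₀) = 0.8765,
t_c = ln(2.166 × 0.8765) / (0.808 − 0.373) = ln(1.899) / 0.4350 = 0.6412/0.4350 = 1.474 d.
D_c = (k_d/k_r) L₀ e^(−k_d t_c) = (0.373/0.808) × 35.6 × e^(−0.373×1.474) = 0.4616 × 35.6 × 0.5771 = 9.484 mg/L.
Minimum DO = C_s − D_c = 10.5 − 9.484 = 1.016 mg/L.

t_c ≈ 1.47 d; D_c ≈ 9.48 mg/L; min DO ≈ 1.02 mg/L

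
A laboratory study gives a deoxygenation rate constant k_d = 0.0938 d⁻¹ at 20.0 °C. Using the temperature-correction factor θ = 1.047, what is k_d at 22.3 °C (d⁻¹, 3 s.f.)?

k_d ≈ 0.104 d⁻¹

k_d(T₂) = k_d(T₁) · θ^(T₂−T₁) = 0.0938 × 1.047^(22.3−20.0)
= 0.0938 × 1.047^2.30 = 0.0938 × 1.111 = 0.1043 d⁻¹.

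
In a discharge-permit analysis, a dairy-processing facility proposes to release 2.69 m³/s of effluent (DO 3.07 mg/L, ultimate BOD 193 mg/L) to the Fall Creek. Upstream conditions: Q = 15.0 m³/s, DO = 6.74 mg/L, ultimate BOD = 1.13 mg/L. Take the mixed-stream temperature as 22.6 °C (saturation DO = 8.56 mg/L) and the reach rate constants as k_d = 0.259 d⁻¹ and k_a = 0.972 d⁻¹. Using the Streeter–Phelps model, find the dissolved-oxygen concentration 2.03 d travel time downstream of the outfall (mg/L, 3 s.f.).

Mixed DO = (15.0×6.74 + 2.69×3.07)/(15.0+2.69) = 109.4/17.69 = 6.182 mg/L.
Mixed L₀ = (15.0×1.13 + 2.69×193)/(17.69) = 536.1/17.69 = 30.31 mg/L.
Initial deficit D₀ = C_s − DO₀ = 8.56 − 6.182 = 2.378 mg/L.
D(2.03) = [0.259×30.31/(0.972−0.259)](e^(−0.259×2.03) − e^(−0.972×2.03)) + 2.378 e^(−0.972×2.03)
= 11.01 × (0.5911 − 0.1390) + 2.378 × 0.1390 = 5.308 mg/L.
DO = 8.56 − 5.308 = 3.252 mg/L.

DO ≈ 3.25 mg/L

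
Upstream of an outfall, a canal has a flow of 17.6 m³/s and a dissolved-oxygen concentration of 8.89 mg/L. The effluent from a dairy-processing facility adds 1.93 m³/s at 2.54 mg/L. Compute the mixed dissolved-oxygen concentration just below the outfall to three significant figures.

Flow-weighted mixing: C = (Q_r C_r + Q_w C_w)/(Q_r + Q_w)
= (17.6×8.89 + 1.93×2.54)/(17.6 + 1.93) = 161.4/19.53 = 8.262 mg/L.

8.26 mg/L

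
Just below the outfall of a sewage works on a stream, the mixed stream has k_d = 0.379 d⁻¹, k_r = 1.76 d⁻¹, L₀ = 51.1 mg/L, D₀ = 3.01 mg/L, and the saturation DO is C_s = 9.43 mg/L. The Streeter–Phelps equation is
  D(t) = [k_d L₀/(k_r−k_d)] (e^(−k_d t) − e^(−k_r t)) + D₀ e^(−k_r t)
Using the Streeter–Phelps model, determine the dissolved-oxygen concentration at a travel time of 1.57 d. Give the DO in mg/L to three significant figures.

k_d L₀/(k_r−k_d) = 0.379×51.1/(1.76−0.379) = 19.37/1.381 = 14.02 mg/L.
e^(−k_d t) = e^(−0.379×1.570) = 0.5515; e^(−k_r t) = e^(−1.76×1.570) = 0.06309.
D = 14.02 × (0.5515 − 0.06309) + 3.01 × 0.06309 = 6.850 + 0.1899 = 7.040 mg/L.
DO = C_s − D = 9.43 − 7.040 = 2.390 mg/L.

DO ≈ 2.39 mg/L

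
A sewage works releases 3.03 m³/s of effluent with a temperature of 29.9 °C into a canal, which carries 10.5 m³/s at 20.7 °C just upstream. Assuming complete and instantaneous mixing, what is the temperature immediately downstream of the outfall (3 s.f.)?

22.8 °C

Flow-weighted mixing: C = (Q_r C_r + Q_w C_w)/(Q_r + Q_w)
= (10.5×20.7 + 3.03×29.9)/(10.5 + 3.03) = 307.9/13.53 = 22.76 °C.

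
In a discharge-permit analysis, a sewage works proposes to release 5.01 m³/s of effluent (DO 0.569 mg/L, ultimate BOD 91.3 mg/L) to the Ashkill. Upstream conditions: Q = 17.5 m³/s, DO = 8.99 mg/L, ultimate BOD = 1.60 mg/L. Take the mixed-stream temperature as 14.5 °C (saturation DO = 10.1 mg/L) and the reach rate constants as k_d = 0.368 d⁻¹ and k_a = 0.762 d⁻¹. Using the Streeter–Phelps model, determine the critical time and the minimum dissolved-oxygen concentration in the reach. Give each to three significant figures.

t_c ≈ 1.44 d; minimum DO ≈ 3.97 mg/L

Mixed DO = (17.5×8.99 + 5.01×0.569)/(17.5+5.01) = 160.2/22.51 = 7.116 mg/L.
Mixed L₀ = (17.5×1.60 + 5.01×91.3)/(22.51) = 485.4/22.51 = 21.56 mg/L.
Initial deficit D₀ = C_s − DO₀ = 10.1 − 7.116 = 2.984 mg/L.
t_c = (1/0.3940) ln[(0.762/0.368)(1 − 2.984×0.3940/(0.368×21.56))] = 2.538 × ln(1.764) = 1.440 d.
D_c = (0.368/0.762) × 21.56 × e^(−0.368×1.440) = 0.4829 × 21.56 × 0.5886 = 6.130 mg/L.
Minimum DO = 10.1 − 6.130 = 3.970 mg/L.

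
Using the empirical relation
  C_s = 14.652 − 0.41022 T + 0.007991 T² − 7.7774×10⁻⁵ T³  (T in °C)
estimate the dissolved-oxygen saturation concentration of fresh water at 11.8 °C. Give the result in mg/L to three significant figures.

C_s ≈ 10.8 mg/L

C_s = 14.652 − 0.41022×11.8 + 0.007991×11.8² − 7.7774×10⁻⁵×11.8³ = 10.80 mg/L.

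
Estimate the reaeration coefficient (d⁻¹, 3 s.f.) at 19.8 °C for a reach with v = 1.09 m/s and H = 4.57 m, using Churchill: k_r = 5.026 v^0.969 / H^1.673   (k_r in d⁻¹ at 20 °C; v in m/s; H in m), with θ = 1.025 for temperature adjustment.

k_r ≈ 0.428 d⁻¹

k_r(20) = 5.026 × 1.09^0.969 / 4.57^1.673 = 5.026 × 1.087 / 12.71 = 0.4300 d⁻¹.
k_r(19.8) = 0.4300 × 1.025^(19.8−20) = 0.4300 × 0.9951 = 0.4279 d⁻¹.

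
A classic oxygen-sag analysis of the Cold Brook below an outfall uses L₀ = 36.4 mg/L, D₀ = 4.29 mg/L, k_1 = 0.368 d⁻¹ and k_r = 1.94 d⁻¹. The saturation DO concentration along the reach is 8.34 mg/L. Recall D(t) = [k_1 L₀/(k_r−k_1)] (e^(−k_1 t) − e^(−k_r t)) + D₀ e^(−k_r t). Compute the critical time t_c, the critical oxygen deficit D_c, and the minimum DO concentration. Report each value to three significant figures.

t_c ≈ 0.612 d; D_c ≈ 5.51 mg/L; min DO ≈ 2.83 mg/L

At the critical point dD/dt = 0, so k_1 L₀ e^(−k_1 t) = k_r D. Substituting D(t) from the Streeter–Phelps equation and solving for t gives
t_c = ln[(k_r/k_1)(1 − D₀(k_r−k_1)/(k_1 L₀))] / (k_r−k_1).
Here k_r−k_1 = 1.572 d⁻¹ and 1 − D₀(k_r−k_1)/(k_1 L₀) = 1 − 4.29×1.572/(0.368×36.4) = 0.4965, so
t_c = ln(5.272 × 0.4965) / 1.572 = 0.9623 / 1.572 = 0.6121 d.
D_c = (k_1/k_r) L₀ e^(−k_1 t_c) = (0.368/1.94) × 36.4 × e^(−0.368×0.6121) = 0.1897 × 36.4 × 0.7983 = 5.512 mg/L.
Minimum DO = C_s − D_c = 8.34 − 5.512 = 2.828 mg/L.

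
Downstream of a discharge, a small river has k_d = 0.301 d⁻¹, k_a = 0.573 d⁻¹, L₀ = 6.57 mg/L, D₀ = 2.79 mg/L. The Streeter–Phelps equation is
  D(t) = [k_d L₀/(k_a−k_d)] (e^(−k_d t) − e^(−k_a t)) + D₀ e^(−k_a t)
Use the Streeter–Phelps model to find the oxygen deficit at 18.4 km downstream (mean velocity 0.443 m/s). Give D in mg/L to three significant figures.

Travel time t = x/v = 18.4 km / (0.443 m/s) = 18400 m / 0.443 m/s = 41530 s = 0.4807 d.
k_d L₀/(k_a−k_d) = 0.301×6.57/(0.573−0.301) = 1.978/0.2720 = 7.270 mg/L.
e^(−k_d t) = e^(−0.301×0.4807) = 0.8653; e^(−k_a t) = e^(−0.573×0.4807) = 0.7592.
D = 7.270 × (0.8653 − 0.7592) + 2.79 × 0.7592 = 0.7711 + 2.118 = 2.889 mg/L.

D ≈ 2.89 mg/L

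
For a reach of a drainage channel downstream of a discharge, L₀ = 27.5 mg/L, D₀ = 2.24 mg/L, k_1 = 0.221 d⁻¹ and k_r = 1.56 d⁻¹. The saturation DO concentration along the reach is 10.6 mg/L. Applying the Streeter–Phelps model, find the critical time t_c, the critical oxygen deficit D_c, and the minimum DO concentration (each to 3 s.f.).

t_c = [1/(k_r−k_1)] ln[(k_r/k_1)(1 − D₀(k_r−k_1)/(k_1 L₀))]
= [1/(1.56−0.221)] ln[(1.56/0.221)(1 − 2.24×1.339/(0.221×27.5))]
= (1/1.339) ln[7.059 × 0.5065] = 0.7468 × ln(3.575) = 0.7468 × 1.274 = 0.9515 d.
D_c = (k_1/k_r) L₀ e^(−k_1 t_c) = (0.221/1.56) × 27.5 × e^(−0.221×0.9515) = 0.1417 × 27.5 × 0.8104 = 3.157 mg/L.
Minimum DO = C_s − D_c = 10.6 − 3.157 = 7.443 mg/L.

t_c ≈ 0.951 d; D_c ≈ 3.16 mg/L; min DO ≈ 7.44 mg/L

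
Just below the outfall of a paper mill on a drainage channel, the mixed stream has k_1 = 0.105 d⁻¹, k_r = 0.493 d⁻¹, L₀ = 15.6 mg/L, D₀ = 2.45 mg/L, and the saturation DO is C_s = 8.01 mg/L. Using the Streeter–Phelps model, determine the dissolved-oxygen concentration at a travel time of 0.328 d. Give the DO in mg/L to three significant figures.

k_1 L₀/(k_r−k_1) = 0.105×15.6/(0.493−0.105) = 1.638/0.3880 = 4.222 mg/L.
e^(−k_1 t) = e^(−0.105×0.3280) = 0.9661; e^(−k_r t) = e^(−0.493×0.3280) = 0.8507.
D = 4.222 × (0.9661 − 0.8507) + 2.45 × 0.8507 = 0.4874 + 2.084 = 2.572 mg/L.
DO = C_s − D = 8.01 − 2.572 = 5.438 mg/L.

DO ≈ 5.44 mg/L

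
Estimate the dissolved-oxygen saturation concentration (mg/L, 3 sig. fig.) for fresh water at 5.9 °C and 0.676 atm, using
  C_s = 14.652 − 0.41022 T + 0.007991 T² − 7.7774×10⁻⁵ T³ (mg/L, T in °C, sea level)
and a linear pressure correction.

C_s ≈ 8.45 mg/L

At sea level: C_s = 14.652 − 0.41022×5.9 + 0.007991×5.9² − 7.7774×10⁻⁵×5.9³ = 12.49 mg/L.
Pressure correction: C_s' = 12.49 × 0.676 = 8.446 mg/L.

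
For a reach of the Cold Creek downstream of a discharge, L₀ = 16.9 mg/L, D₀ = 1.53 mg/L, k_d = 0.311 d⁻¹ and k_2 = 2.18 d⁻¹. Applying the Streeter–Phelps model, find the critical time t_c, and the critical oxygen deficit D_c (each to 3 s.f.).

t_c ≈ 0.622 d; D_c ≈ 1.99 mg/L

t_c = [1/(k_2−k_d)] ln[(k_2/k_d)(1 − D₀(k_2−k_d)/(k_d L₀))]
= [1/(2.18−0.311)] ln[(2.18/0.311)(1 − 1.53×1.869/(0.311×16.9))]
= (1/1.869) ln[7.010 × 0.4559] = 0.5350 × ln(3.196) = 0.5350 × 1.162 = 0.6217 d.
L(t_c) = L₀ e^(−k_d t_c) = 16.9 × 0.8242 = 13.93 mg/L, and at the critical point k_2 D_c = k_d L, so D_c = (0.311/2.18) × 13.93 = 1.987 mg/L.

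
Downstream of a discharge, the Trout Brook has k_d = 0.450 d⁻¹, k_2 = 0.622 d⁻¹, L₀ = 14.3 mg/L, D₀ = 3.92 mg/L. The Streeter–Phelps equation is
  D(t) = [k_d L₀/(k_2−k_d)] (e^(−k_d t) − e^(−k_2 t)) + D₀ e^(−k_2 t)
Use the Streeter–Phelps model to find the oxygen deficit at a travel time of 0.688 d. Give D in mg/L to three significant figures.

k_d L₀/(k_2−k_d) = 0.450×14.3/(0.622−0.450) = 6.435/0.1720 = 37.41 mg/L.
e^(−k_d t) = e^(−0.450×0.6880) = 0.7337; e^(−k_2 t) = e^(−0.622×0.6880) = 0.6519.
D = 37.41 × (0.7337 − 0.6519) + 3.92 × 0.6519 = 3.064 + 2.555 = 5.619 mg/L.

D ≈ 5.62 mg/L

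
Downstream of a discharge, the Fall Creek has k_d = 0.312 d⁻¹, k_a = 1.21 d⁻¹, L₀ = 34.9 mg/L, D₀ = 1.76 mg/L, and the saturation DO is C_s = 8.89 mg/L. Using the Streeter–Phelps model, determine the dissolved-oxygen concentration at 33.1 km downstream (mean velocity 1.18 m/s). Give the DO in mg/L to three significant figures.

Travel time t = x/v = 33.1 km / (1.18 m/s) = 33100 m / 1.18 m/s = 28050 s = 0.3247 d.
k_d L₀/(k_a−k_d) = 0.312×34.9/(1.21−0.312) = 10.89/0.8980 = 12.13 mg/L.
e^(−k_d t) = e^(−0.312×0.3247) = 0.9037; e^(−k_a t) = e^(−1.21×0.3247) = 0.6751.
D = 12.13 × (0.9037 − 0.6751) + 1.76 × 0.6751 = 2.771 + 1.188 = 3.959 mg/L.
DO = C_s − D = 8.89 − 3.959 = 4.931 mg/L.

DO ≈ 4.93 mg/L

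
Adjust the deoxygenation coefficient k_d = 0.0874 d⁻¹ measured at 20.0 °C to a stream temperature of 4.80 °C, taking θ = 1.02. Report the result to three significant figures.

k_d(T₂) = k_d(T₁) · θ^(T₂−T₁) = 0.0874 × 1.02^(4.80−20.0)
= 0.0874 × 1.02^-15.2 = 0.0874 × 0.7401 = 0.06468 d⁻¹.

k_d ≈ 0.0647 d⁻¹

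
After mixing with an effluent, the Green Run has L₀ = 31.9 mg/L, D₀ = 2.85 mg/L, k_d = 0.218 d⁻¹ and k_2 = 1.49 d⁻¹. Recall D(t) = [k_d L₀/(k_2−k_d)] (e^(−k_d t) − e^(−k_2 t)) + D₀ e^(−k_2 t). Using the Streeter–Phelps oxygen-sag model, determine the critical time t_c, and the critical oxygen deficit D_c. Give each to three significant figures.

t_c ≈ 0.932 d; D_c ≈ 3.81 mg/L

At the critical point dD/dt = 0, so k_d L₀ e^(−k_d t) = k_2 D. Substituting D(t) from the Streeter–Phelps equation and solving for t gives
t_c = ln[(k_2/k_d)(1 − D₀(k_2−k_d)/(k_d L₀))] / (k_2−k_d).
Here k_2−k_d = 1.272 d⁻¹ and 1 − D₀(k_2−k_d)/(k_d L₀) = 1 − 2.85×1.272/(0.218×31.9) = 0.4787, so
t_c = ln(6.835 × 0.4787) / 1.272 = 1.185 / 1.272 = 0.9319 d.
D_c = (k_d/k_2) L₀ e^(−k_d t_c) = (0.218/1.49) × 31.9 × e^(−0.218×0.9319) = 0.1463 × 31.9 × 0.8162 = 3.809 mg/L.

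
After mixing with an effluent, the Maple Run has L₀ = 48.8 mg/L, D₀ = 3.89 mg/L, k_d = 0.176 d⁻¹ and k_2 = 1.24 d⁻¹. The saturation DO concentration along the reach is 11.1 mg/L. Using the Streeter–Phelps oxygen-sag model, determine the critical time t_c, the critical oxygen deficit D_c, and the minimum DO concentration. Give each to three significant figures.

t_c ≈ 1.22 d; D_c ≈ 5.59 mg/L; min DO ≈ 5.51 mg/L

t_c = [1/(k_2−k_d)] ln[(k_2/k_d)(1 − D₀(k_2−k_d)/(k_d L₀))]
= [1/(1.24−0.176)] ln[(1.24/0.176)(1 − 3.89×1.064/(0.176×48.8))]
= (1/1.064) ln[7.045 × 0.5181] = 0.9398 × ln(3.650) = 0.9398 × 1.295 = 1.217 d.
D_c = (k_d/k_2) L₀ e^(−k_d t_c) = (0.176/1.24) × 48.8 × e^(−0.176×1.217) = 0.1419 × 48.8 × 0.8072 = 5.591 mg/L.
Minimum DO = C_s − D_c = 11.1 − 5.591 = 5.509 mg/L.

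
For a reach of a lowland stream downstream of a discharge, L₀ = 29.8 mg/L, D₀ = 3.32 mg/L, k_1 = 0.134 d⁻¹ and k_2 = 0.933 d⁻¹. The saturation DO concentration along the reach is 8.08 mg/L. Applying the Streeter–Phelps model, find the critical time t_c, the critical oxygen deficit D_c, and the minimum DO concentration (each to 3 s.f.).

With k_2/k_1 = 6.963 and 1 − D₀(k_2−k_1)/(k_1 L₀) = 0.3357,
t_c = ln(6.963 × 0.3357) / (0.933 − 0.134) = ln(2.337) / 0.7990 = 0.8490/0.7990 = 1.063 d.
D_c = (k_1/k_2) L₀ e^(−k_1 t_c) = (0.134/0.933) × 29.8 × e^(−0.134×1.063) = 0.1436 × 29.8 × 0.8673 = 3.712 mg/L.
Minimum DO = C_s − D_c = 8.08 − 3.712 = 4.368 mg/L.

t_c ≈ 1.06 d; D_c ≈ 3.71 mg/L; min DO ≈ 4.37 mg/L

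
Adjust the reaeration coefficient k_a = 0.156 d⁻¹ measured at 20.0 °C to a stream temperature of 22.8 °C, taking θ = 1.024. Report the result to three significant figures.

k_a(T₂) = k_a(T₁) · θ^(T₂−T₁) = 0.156 × 1.024^(22.8−20.0)
= 0.156 × 1.024^2.80 = 0.156 × 1.069 = 0.1667 d⁻¹.

k_a ≈ 0.167 d⁻¹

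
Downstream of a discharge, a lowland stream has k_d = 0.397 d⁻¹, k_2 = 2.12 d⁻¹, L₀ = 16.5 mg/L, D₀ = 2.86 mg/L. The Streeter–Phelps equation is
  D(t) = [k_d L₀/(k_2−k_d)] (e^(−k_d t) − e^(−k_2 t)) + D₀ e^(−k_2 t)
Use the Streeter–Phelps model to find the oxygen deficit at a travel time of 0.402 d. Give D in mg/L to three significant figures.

D ≈ 2.84 mg/L

k_d L₀/(k_2−k_d) = 0.397×16.5/(2.12−0.397) = 6.551/1.723 = 3.802 mg/L.
e^(−k_d t) = e^(−0.397×0.4020) = 0.8525; e^(−k_2 t) = e^(−2.12×0.4020) = 0.4265.
D = 3.802 × (0.8525 − 0.4265) + 2.86 × 0.4265 = 1.620 + 1.220 = 2.839 mg/L.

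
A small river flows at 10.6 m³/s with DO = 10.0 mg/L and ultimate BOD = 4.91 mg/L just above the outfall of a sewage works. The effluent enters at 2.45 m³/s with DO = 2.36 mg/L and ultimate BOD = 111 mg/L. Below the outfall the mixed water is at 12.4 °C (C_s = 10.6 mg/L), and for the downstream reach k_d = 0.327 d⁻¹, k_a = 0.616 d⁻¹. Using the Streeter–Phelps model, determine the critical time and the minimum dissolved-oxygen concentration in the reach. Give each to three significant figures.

Mixed DO = (10.6×10.0 + 2.45×2.36)/(10.6+2.45) = 111.8/13.05 = 8.566 mg/L.
Mixed L₀ = (10.6×4.91 + 2.45×111)/(13.05) = 324.0/13.05 = 24.83 mg/L.
Initial deficit D₀ = C_s − DO₀ = 10.6 − 8.566 = 2.034 mg/L.
t_c = (1/0.2890) ln[(0.616/0.327)(1 − 2.034×0.2890/(0.327×24.83))] = 3.460 × ln(1.747) = 1.931 d.
D_c = (0.327/0.616) × 24.83 × e^(−0.327×1.931) = 0.5308 × 24.83 × 0.5318 = 7.009 mg/L.
Minimum DO = 10.6 − 7.009 = 3.591 mg/L.

t_c ≈ 1.93 d; minimum DO ≈ 3.59 mg/L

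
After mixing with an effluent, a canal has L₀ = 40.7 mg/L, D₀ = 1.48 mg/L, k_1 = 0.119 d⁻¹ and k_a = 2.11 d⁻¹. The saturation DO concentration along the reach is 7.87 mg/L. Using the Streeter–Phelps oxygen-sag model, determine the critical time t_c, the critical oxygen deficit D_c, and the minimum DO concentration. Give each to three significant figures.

t_c ≈ 0.973 d; D_c ≈ 2.04 mg/L; min DO ≈ 5.83 mg/L

At the critical point dD/dt = 0, so k_1 L₀ e^(−k_1 t) = k_a D. Substituting D(t) from the Streeter–Phelps equation and solving for t gives
t_c = ln[(k_a/k_1)(1 − D₀(k_a−k_1)/(k_1 L₀))] / (k_a−k_1).
Here k_a−k_1 = 1.991 d⁻¹ and 1 − D₀(k_a−k_1)/(k_1 L₀) = 1 − 1.48×1.991/(0.119×40.7) = 0.3916, so
t_c = ln(17.73 × 0.3916) / 1.991 = 1.938 / 1.991 = 0.9733 d.
L(t_c) = L₀ e^(−k_1 t_c) = 40.7 × 0.8906 = 36.25 mg/L, and at the critical point k_a D_c = k_1 L, so D_c = (0.119/2.11) × 36.25 = 2.044 mg/L.
Minimum DO = C_s − D_c = 7.87 − 2.044 = 5.826 mg/L.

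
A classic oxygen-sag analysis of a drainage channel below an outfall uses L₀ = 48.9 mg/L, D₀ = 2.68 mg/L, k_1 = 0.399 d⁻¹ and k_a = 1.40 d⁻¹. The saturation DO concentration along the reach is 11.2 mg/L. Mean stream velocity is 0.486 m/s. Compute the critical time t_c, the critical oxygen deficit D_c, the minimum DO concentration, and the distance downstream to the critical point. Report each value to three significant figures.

t_c ≈ 1.11 d; D_c ≈ 8.96 mg/L; min DO ≈ 2.24 mg/L; x_c ≈ 46.5 km

t_c = [1/(k_a−k_1)] ln[(k_a/k_1)(1 − D₀(k_a−k_1)/(k_1 L₀))]
= [1/(1.40−0.399)] ln[(1.40/0.399)(1 − 2.68×1.001/(0.399×48.9))]
= (1/1.001) ln[3.509 × 0.8625] = 0.9990 × ln(3.026) = 0.9990 × 1.107 = 1.106 d.
L(t_c) = L₀ e^(−k_1 t_c) = 48.9 × 0.6431 = 31.45 mg/L, and at the critical point k_a D_c = k_1 L, so D_c = (0.399/1.40) × 31.45 = 8.963 mg/L.
Minimum DO = C_s − D_c = 11.2 − 8.963 = 2.237 mg/L.
x_c = v t_c = 0.486 m/s × 1.106 d × 86400 s/d = 46450 m ≈ 46.5 km.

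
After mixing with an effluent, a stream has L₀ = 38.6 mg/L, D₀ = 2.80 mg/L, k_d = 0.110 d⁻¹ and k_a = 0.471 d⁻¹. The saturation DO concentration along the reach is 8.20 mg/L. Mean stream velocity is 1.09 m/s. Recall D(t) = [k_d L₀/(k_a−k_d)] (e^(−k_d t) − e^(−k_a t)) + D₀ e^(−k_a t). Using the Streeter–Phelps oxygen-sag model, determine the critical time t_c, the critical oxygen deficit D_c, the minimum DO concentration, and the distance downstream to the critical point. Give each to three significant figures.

At the critical point dD/dt = 0, so k_d L₀ e^(−k_d t) = k_a D. Substituting D(t) from the Streeter–Phelps equation and solving for t gives
t_c = ln[(k_a/k_d)(1 − D₀(k_a−k_d)/(k_d L₀))] / (k_a−k_d).
Here k_a−k_d = 0.3610 d⁻¹ and 1 − D₀(k_a−k_d)/(k_d L₀) = 1 − 2.80×0.3610/(0.110×38.6) = 0.7619, so
t_c = ln(4.282 × 0.7619) / 0.3610 = 1.182 / 0.3610 = 3.276 d.
D_c = (k_d/k_a) L₀ e^(−k_d t_c) = (0.110/0.471) × 38.6 × e^(−0.110×3.276) = 0.2335 × 38.6 × 0.6975 = 6.287 mg/L.
Minimum DO = C_s − D_c = 8.20 − 6.287 = 1.913 mg/L.
x_c = v t_c = 1.09 m/s × 3.276 d × 86400 s/d = 308500 m ≈ 308 km.

t_c ≈ 3.28 d; D_c ≈ 6.29 mg/L; min DO ≈ 1.91 mg/L; x_c ≈ 308 km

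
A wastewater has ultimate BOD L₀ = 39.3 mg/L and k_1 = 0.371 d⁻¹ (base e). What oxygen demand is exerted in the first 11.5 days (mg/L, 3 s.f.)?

y_t = L₀(1 − e^(−k_1 t)) = 39.3 × (1 − e^(−0.371×11.5))
= 39.3 × (1 − 0.01403) = 39.3 × 0.9860 = 38.75 mg/L.

y ≈ 38.7 mg/L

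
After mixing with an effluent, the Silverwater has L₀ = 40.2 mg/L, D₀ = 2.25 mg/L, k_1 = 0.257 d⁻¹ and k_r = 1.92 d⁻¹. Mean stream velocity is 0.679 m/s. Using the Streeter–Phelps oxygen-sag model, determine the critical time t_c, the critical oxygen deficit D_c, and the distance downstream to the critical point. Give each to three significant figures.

With k_r/k_1 = 7.471 and 1 − D₀(k_r−k_1)/(k_1 L₀) = 0.6378,
t_c = ln(7.471 × 0.6378) / (1.92 − 0.257) = ln(4.765) / 1.663 = 1.561/1.663 = 0.9389 d.
D_c = (k_1/k_r) L₀ e^(−k_1 t_c) = (0.257/1.92) × 40.2 × e^(−0.257×0.9389) = 0.1339 × 40.2 × 0.7856 = 4.227 mg/L.
x_c = v t_c = 0.679 m/s × 0.9389 d × 86400 s/d = 55080 m ≈ 55.1 km.

t_c ≈ 0.939 d; D_c ≈ 4.23 mg/L; x_c ≈ 55.1 km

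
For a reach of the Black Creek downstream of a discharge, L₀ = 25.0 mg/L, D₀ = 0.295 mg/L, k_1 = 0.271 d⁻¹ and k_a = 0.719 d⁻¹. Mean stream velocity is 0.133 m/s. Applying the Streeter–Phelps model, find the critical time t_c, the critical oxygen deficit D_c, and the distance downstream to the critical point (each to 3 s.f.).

t_c ≈ 2.13 d; D_c ≈ 5.28 mg/L; x_c ≈ 24.5 km

At the critical point dD/dt = 0, so k_1 L₀ e^(−k_1 t) = k_a D. Substituting D(t) from the Streeter–Phelps equation and solving for t gives
t_c = ln[(k_a/k_1)(1 − D₀(k_a−k_1)/(k_1 L₀))] / (k_a−k_1).
Here k_a−k_1 = 0.4480 d⁻¹ and 1 − D₀(k_a−k_1)/(k_1 L₀) = 1 − 0.295×0.4480/(0.271×25.0) = 0.9805, so
t_c = ln(2.653 × 0.9805) / 0.4480 = 0.9560 / 0.4480 = 2.134 d.
D_c = (k_1/k_a) L₀ e^(−k_1 t_c) = (0.271/0.719) × 25.0 × e^(−0.271×2.134) = 0.3769 × 25.0 × 0.5608 = 5.285 mg/L.
x_c = v t_c = 0.133 m/s × 2.134 d × 86400 s/d = 24520 m ≈ 24.5 km.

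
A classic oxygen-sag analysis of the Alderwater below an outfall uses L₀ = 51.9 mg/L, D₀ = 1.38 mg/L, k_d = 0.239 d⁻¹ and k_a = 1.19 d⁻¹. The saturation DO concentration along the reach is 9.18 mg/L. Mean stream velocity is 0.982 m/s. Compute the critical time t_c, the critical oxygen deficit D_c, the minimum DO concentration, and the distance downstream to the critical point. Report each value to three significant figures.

t_c ≈ 1.57 d; D_c ≈ 7.16 mg/L; min DO ≈ 2.02 mg/L; x_c ≈ 133 km

At the critical point dD/dt = 0, so k_d L₀ e^(−k_d t) = k_a D. Substituting D(t) from the Streeter–Phelps equation and solving for t gives
t_c = ln[(k_a/k_d)(1 − D₀(k_a−k_d)/(k_d L₀))] / (k_a−k_d).
Here k_a−k_d = 0.9510 d⁻¹ and 1 − D₀(k_a−k_d)/(k_d L₀) = 1 − 1.38×0.9510/(0.239×51.9) = 0.8942, so
t_c = ln(4.979 × 0.8942) / 0.9510 = 1.493 / 0.9510 = 1.570 d.
D_c = (k_d/k_a) L₀ e^(−k_d t_c) = (0.239/1.19) × 51.9 × e^(−0.239×1.570) = 0.2008 × 51.9 × 0.6871 = 7.162 mg/L.
Minimum DO = C_s − D_c = 9.18 − 7.162 = 2.018 mg/L.
x_c = v t_c = 0.982 m/s × 1.570 d × 86400 s/d = 133200 m ≈ 133 km.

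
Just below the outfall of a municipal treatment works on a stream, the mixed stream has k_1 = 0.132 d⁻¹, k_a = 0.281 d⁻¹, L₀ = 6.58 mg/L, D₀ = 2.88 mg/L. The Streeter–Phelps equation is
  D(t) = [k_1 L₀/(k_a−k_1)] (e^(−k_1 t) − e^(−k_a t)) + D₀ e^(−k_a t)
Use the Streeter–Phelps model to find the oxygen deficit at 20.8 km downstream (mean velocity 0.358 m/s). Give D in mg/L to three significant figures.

Travel time t = x/v = 20.8 km / (0.358 m/s) = 20800 m / 0.358 m/s = 58100 s = 0.6725 d.
k_1 L₀/(k_a−k_1) = 0.132×6.58/(0.281−0.132) = 0.8686/0.1490 = 5.829 mg/L.
e^(−k_1 t) = e^(−0.132×0.6725) = 0.9151; e^(−k_a t) = e^(−0.281×0.6725) = 0.8278.
D = 5.829 × (0.9151 − 0.8278) + 2.88 × 0.8278 = 0.5086 + 2.384 = 2.893 mg/L.

D ≈ 2.89 mg/L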